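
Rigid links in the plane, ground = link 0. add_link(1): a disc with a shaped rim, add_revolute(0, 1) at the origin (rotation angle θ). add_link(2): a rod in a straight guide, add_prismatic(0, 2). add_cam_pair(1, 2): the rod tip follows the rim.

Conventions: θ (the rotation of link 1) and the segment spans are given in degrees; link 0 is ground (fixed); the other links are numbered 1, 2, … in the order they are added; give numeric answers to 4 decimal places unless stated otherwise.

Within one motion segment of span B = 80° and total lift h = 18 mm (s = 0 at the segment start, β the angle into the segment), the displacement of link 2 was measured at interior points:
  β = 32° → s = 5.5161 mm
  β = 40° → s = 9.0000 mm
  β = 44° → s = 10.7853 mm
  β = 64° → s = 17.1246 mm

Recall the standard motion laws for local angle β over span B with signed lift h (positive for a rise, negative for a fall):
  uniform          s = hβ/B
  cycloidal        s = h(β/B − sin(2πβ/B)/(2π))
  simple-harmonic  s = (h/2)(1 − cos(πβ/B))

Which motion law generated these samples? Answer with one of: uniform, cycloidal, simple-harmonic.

candidates at β/B = r: uniform s = h·r (linear in β); cycloidal s = h·(r − sin(2πr)/(2π)); simple-harmonic s = (h/2)(1 − cos(πr))
β=32°: printed 5.5161 | uniform 7.2000, cycloidal 5.5161, simple-harmonic 6.2188
β=40°: printed 9.0000 | uniform 9.0000, cycloidal 9.0000, simple-harmonic 9.0000
β=44°: printed 10.7853 | uniform 9.9000, cycloidal 10.7853, simple-harmonic 10.4079
β=64°: printed 17.1246 | uniform 14.4000, cycloidal 17.1246, simple-harmonic 16.2812
only one law matches every sample → cycloidal

cycloidal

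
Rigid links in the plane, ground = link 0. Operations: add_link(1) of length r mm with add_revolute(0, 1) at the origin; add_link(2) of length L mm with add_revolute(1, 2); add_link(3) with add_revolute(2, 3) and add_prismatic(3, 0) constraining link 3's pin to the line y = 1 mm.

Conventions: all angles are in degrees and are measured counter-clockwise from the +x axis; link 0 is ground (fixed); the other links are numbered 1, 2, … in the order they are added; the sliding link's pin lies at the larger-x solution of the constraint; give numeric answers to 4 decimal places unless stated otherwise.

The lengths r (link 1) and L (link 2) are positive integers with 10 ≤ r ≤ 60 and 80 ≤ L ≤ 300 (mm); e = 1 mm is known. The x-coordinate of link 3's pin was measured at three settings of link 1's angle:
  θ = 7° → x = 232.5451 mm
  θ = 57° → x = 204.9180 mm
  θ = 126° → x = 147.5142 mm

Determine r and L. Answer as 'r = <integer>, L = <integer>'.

constraint per measurement: (x − r cos θ)² + (r sin θ − e)² = L²
subtracting the θ₁ and θ₂ equations cancels the r² and L² terms:
r = (x₁² − x₂²) / (2[(x₁cos θ₁ + e sin θ₁) − (x₂cos θ₂ + e sin θ₂)]) = 51.0000 → r = 51
L² = (x₁ − r cos θ₁)² + (r sin θ₁ − e)² = 33123.9950 → L = 182.0000 → L = 182
check at θ₃=126°: x = 147.5142 (printed 147.5142) ✓

r = 51, L = 182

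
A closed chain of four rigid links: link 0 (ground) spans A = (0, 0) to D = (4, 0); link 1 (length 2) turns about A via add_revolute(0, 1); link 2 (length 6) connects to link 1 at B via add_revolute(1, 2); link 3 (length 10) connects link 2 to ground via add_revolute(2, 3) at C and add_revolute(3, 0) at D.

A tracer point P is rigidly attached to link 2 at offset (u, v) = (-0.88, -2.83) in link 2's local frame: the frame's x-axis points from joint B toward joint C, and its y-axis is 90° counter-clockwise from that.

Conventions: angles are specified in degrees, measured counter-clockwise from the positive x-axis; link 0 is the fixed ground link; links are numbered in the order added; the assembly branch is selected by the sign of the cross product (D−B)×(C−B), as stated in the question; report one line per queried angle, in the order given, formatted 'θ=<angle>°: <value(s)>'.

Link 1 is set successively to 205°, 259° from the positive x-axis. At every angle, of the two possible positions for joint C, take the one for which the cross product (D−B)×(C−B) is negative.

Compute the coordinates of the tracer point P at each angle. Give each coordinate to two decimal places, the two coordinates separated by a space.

A=(0,0), D=(4.00,0)
θ=205°: B = A + 2.00·(cos205°, sin205°) = (-1.8126, -0.8452)
θ=205°: |BD| = 5.8737
θ=205°: circle(B,6.00) ∩ circle(D,10.00): a=-2.5111, h=5.4493
θ=205°:   candidates: C₊=(-5.0817,4.1860) cross=32.008; C₋=(-3.5134,-6.5991) cross=-32.008
θ=205°:   branch - wants cross < 0 → take C=(-3.5134,-6.5991) (cross=-32.008)
θ=205°: ex = (C−B)/|BC| = (-0.2835,-0.9590); ey = (0.9590,-0.2835)
θ=205°: P = B + -0.88·ex + -2.83·ey = (-4.2771,0.8009)
θ=259°: B = A + 2.00·(cos259°, sin259°) = (-0.3816, -1.9633)
θ=259°: |BD| = 4.8013
θ=259°: circle(B,6.00) ∩ circle(D,10.00): a=-4.2641, h=4.2211
θ=259°:   candidates: C₊=(-5.9989,0.1452) cross=20.267; C₋=(-2.5470,-7.5589) cross=-20.267
θ=259°:   branch - wants cross < 0 → take C=(-2.5470,-7.5589) (cross=-20.267)
θ=259°: ex = (C−B)/|BC| = (-0.3609,-0.9326); ey = (0.9326,-0.3609)
θ=259°: P = B + -0.88·ex + -2.83·ey = (-2.7033,-0.1212)

θ=205°: -4.28 0.80
θ=259°: -2.70 -0.12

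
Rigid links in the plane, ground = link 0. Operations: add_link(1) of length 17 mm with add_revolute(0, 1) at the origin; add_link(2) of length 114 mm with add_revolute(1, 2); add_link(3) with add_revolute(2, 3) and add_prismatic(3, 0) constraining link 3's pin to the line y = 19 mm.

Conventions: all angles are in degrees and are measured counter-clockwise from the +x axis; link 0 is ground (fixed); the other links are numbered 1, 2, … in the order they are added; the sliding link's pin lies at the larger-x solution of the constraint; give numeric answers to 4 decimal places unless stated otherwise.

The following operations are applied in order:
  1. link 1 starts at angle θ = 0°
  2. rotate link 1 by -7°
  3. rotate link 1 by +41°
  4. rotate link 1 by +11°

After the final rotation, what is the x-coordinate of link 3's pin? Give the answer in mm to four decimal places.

geometry: r = 17 mm, L = 114 mm, e = 19 mm; θ starts at 0°
rotate link 1 by -7°: θ ← 0° -7° = -7°
rotate link 1 by +41°: θ ← -7° +41° = 34°
rotate link 1 by +11°: θ ← 34° +11° = 45°
crank pin P = (r cos θ, r sin θ) = (12.020815, 12.020815)
h = r sin θ − e = 12.020815 − 19 = -6.979185
x = r cos θ + √(L² − h²) = 12.020815 + 113.786163 = 125.806979

125.8070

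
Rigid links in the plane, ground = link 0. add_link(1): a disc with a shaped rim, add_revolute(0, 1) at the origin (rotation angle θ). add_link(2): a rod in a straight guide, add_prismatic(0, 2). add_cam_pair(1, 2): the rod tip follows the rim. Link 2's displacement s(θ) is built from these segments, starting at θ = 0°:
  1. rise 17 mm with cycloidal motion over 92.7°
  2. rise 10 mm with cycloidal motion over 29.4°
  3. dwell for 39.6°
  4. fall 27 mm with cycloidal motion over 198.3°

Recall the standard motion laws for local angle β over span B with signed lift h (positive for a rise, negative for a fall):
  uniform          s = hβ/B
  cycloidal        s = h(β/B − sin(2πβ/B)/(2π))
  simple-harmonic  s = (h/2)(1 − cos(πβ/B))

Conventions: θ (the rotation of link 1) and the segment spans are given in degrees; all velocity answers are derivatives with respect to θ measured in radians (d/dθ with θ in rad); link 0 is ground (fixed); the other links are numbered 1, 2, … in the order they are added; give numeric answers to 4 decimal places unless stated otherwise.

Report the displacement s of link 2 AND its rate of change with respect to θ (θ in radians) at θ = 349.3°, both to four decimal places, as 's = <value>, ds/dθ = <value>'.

segment 1 (0° to 92.7°, cycloidal, h = 17) is passed completely: s = 0.0000 + (17) = 17.0000
segment 2 (92.7° to 122.1°, cycloidal, h = 10) is passed completely: s = 17.0000 + (10) = 27.0000
segment 3 (122.1° to 161.7°, dwell): s unchanged at 27.0000
θ = 349.3° falls in segment 4 (161.7° to 360°, cycloidal, h = -27): β = 349.3 − 161.7 = 187.6°, B = 198.3°; Δs = -27·(0.9460 − sin(2π·0.9460)/(2π)) = -26.9723; s = 27.0000 − 26.9723 = 0.0277
velocity in seg [161.7°–360°] (cycloidal), θ in radians: β = 187.6° = 3.2742 rad, B = 198.3° = 3.4610 rad; ds/dθ = (h/B)(1 − cos(2πβ/B)) = ((-27)/3.4610)(1 − cos(2π·0.9460)) = -0.444070 mm/rad

s = 0.0277, ds/dθ = -0.4441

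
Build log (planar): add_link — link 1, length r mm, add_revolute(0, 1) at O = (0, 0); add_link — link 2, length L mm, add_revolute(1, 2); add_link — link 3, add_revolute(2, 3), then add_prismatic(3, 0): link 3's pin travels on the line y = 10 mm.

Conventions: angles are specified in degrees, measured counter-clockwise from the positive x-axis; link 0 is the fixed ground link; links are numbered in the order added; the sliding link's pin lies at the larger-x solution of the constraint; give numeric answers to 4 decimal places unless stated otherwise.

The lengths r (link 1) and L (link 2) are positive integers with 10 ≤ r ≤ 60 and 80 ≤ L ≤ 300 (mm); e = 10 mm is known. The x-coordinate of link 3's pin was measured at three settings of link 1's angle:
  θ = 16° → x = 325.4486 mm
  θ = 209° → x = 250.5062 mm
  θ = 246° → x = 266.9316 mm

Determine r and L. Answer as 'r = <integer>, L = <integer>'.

constraint per measurement: (x − r cos θ)² + (r sin θ − e)² = L²
subtracting the θ₁ and θ₂ equations cancels the r² and L² terms:
r = (x₁² − x₂²) / (2[(x₁cos θ₁ + e sin θ₁) − (x₂cos θ₂ + e sin θ₂)]) = 40.0000 → r = 40
L² = (x₁ − r cos θ₁)² + (r sin θ₁ − e)² = 82368.9795 → L = 287.0000 → L = 287
check at θ₃=246°: x = 266.9316 (printed 266.9316) ✓

r = 40, L = 287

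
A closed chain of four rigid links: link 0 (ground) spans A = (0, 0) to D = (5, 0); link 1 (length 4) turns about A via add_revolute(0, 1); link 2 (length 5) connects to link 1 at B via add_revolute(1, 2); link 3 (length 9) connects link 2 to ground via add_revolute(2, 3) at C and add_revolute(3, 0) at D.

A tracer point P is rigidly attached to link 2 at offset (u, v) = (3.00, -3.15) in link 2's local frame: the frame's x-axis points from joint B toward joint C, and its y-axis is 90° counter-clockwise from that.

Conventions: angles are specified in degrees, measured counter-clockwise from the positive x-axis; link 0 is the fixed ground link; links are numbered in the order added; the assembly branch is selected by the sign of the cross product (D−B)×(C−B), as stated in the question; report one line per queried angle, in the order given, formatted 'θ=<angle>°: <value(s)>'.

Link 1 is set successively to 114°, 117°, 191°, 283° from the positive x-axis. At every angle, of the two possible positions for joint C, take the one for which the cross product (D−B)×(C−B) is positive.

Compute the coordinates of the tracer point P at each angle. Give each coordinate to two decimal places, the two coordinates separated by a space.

A=(0,0), D=(5.00,0)
θ=114°: B = A + 4.00·(cos114°, sin114°) = (-1.6269, 3.6542)
θ=114°: |BD| = 7.5677
θ=114°: circle(B,5.00) ∩ circle(D,9.00): a=0.0839, h=4.9993
θ=114°:   candidates: C₊=(0.8605,7.9915) cross=37.833; C₋=(-3.9675,-0.7642) cross=-37.833
θ=114°:   branch + wants cross > 0 → take C=(0.8605,7.9915) (cross=37.833)
θ=114°: ex = (C−B)/|BC| = (0.4975,0.8675); ey = (-0.8675,0.4975)
θ=114°: P = B + 3.00·ex + -3.15·ey = (2.5981,4.6895)
θ=117°: B = A + 4.00·(cos117°, sin117°) = (-1.8160, 3.5640)
θ=117°: |BD| = 7.6915
θ=117°: circle(B,5.00) ∩ circle(D,9.00): a=0.2054, h=4.9958
θ=117°:   candidates: C₊=(0.6809,7.8959) cross=38.425; C₋=(-3.9488,-0.9582) cross=-38.425
θ=117°:   branch + wants cross > 0 → take C=(0.6809,7.8959) (cross=38.425)
θ=117°: ex = (C−B)/|BC| = (0.4994,0.8664); ey = (-0.8664,0.4994)
θ=117°: P = B + 3.00·ex + -3.15·ey = (2.4113,4.5901)
θ=191°: B = A + 4.00·(cos191°, sin191°) = (-3.9265, -0.7632)
θ=191°: |BD| = 8.9591
θ=191°: circle(B,5.00) ∩ circle(D,9.00): a=1.3542, h=4.8131
θ=191°:   candidates: C₊=(-2.9872,4.1478) cross=43.121; C₋=(-2.1672,-5.4435) cross=-43.121
θ=191°:   branch + wants cross > 0 → take C=(-2.9872,4.1478) (cross=43.121)
θ=191°: ex = (C−B)/|BC| = (0.1879,0.9822); ey = (-0.9822,0.1879)
θ=191°: P = B + 3.00·ex + -3.15·ey = (-0.2690,1.5916)
θ=283°: B = A + 4.00·(cos283°, sin283°) = (0.8998, -3.8975)
θ=283°: |BD| = 5.6570
θ=283°: circle(B,5.00) ∩ circle(D,9.00): a=-2.1211, h=4.5278
θ=283°:   candidates: C₊=(-3.7570,-2.0771) cross=25.614; C₋=(2.4819,-8.6406) cross=-25.614
θ=283°:   branch + wants cross > 0 → take C=(-3.7570,-2.0771) (cross=25.614)
θ=283°: ex = (C−B)/|BC| = (-0.9314,0.3641); ey = (-0.3641,-0.9314)
θ=283°: P = B + 3.00·ex + -3.15·ey = (-0.7475,0.1286)

θ=114°: 2.60 4.69
θ=117°: 2.41 4.59
θ=191°: -0.27 1.59
θ=283°: -0.75 0.13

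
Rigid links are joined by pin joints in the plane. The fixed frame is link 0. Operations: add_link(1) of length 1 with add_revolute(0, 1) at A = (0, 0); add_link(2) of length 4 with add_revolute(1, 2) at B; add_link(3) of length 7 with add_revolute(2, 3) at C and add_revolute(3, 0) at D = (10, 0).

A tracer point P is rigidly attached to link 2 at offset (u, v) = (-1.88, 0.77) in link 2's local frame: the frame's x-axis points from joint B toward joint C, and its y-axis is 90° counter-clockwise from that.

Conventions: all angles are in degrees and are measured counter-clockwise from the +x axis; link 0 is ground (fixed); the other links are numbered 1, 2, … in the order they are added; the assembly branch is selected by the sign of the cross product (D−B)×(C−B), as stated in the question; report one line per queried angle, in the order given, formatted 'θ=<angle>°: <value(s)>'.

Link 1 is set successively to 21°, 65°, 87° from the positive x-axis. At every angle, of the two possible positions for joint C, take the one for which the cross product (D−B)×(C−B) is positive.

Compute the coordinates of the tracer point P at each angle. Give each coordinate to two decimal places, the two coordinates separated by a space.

A=(0,0), D=(10.00,0)
θ=21°: B = A + 1.00·(cos21°, sin21°) = (0.9336, 0.3584)
θ=21°: |BD| = 9.0735
θ=21°: circle(B,4.00) ∩ circle(D,7.00): a=2.7183, h=2.9345
θ=21°:   candidates: C₊=(3.7656,3.1832) cross=26.626; C₋=(3.5338,-2.6812) cross=-26.626
θ=21°:   branch + wants cross > 0 → take C=(3.7656,3.1832) (cross=26.626)
θ=21°: ex = (C−B)/|BC| = (0.7080,0.7062); ey = (-0.7062,0.7080)
θ=21°: P = B + -1.88·ex + 0.77·ey = (-0.9413,-0.4241)
θ=65°: B = A + 1.00·(cos65°, sin65°) = (0.4226, 0.9063)
θ=65°: |BD| = 9.6202
θ=65°: circle(B,4.00) ∩ circle(D,7.00): a=3.0949, h=2.5340
θ=65°:   candidates: C₊=(3.7425,3.1375) cross=24.378; C₋=(3.2651,-1.9080) cross=-24.378
θ=65°:   branch + wants cross > 0 → take C=(3.7425,3.1375) (cross=24.378)
θ=65°: ex = (C−B)/|BC| = (0.8300,0.5578); ey = (-0.5578,0.8300)
θ=65°: P = B + -1.88·ex + 0.77·ey = (-1.5672,0.4967)
θ=87°: B = A + 1.00·(cos87°, sin87°) = (0.0523, 0.9986)
θ=87°: |BD| = 9.9977
θ=87°: circle(B,4.00) ∩ circle(D,7.00): a=3.3484, h=2.1881
θ=87°:   candidates: C₊=(3.6026,2.8414) cross=21.876; C₋=(3.1655,-1.5130) cross=-21.876
θ=87°:   branch + wants cross > 0 → take C=(3.6026,2.8414) (cross=21.876)
θ=87°: ex = (C−B)/|BC| = (0.8876,0.4607); ey = (-0.4607,0.8876)
θ=87°: P = B + -1.88·ex + 0.77·ey = (-1.9710,0.8160)

θ=21°: -0.94 -0.42
θ=65°: -1.57 0.50
θ=87°: -1.97 0.82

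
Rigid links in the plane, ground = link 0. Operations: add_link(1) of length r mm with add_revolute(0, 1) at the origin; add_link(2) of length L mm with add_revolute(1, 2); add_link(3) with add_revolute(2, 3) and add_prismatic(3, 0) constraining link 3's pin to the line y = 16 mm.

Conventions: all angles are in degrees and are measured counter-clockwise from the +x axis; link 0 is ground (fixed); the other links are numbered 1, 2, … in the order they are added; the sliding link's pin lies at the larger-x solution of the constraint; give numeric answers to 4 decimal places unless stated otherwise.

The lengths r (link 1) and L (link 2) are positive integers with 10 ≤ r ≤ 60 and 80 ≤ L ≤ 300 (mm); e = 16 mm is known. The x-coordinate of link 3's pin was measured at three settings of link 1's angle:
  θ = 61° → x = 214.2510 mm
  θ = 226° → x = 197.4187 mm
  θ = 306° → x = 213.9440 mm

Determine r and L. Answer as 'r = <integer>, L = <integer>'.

constraint per measurement: (x − r cos θ)² + (r sin θ − e)² = L²
subtracting the θ₁ and θ₂ equations cancels the r² and L² terms:
r = (x₁² − x₂²) / (2[(x₁cos θ₁ + e sin θ₁) − (x₂cos θ₂ + e sin θ₂)]) = 13.0000 → r = 13
L² = (x₁ − r cos θ₁)² + (r sin θ₁ − e)² = 43264.0046 → L = 208.0000 → L = 208
check at θ₃=306°: x = 213.9440 (printed 213.9440) ✓

r = 13, L = 208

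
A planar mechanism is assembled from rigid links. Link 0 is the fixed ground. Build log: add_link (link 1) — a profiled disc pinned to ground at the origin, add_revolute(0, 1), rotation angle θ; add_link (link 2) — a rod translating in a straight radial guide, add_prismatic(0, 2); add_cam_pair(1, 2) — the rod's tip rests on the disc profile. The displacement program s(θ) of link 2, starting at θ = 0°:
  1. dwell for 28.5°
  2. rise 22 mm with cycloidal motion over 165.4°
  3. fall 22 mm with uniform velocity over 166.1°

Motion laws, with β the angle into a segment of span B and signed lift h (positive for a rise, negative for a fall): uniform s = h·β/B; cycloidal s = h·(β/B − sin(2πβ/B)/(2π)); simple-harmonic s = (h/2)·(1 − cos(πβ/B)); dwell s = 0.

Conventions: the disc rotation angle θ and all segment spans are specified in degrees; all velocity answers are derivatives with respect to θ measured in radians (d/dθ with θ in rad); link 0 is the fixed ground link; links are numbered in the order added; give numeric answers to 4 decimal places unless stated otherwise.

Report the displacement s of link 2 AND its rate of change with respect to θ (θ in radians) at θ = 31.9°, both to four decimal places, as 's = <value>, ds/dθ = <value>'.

seg 1 [0°–28.5°] dwell: s stays 0.0000
seg 2 [28.5°–193.9°] cycloidal, h=22: θ=31.9° here. β=3.4, B=165.4. 22·(0.0206 − sin(2π·0.0206)/(2π)) = 0.0013 → s = 0.0013
velocity in seg [28.5°–193.9°] (cycloidal), θ in radians: β = 3.4° = 0.0593 rad, B = 165.4° = 2.8868 rad; ds/dθ = (h/B)(1 − cos(2πβ/B)) = (22/2.8868)(1 − cos(2π·0.0206)) = 0.063478 mm/rad

s = 0.0013, ds/dθ = 0.0635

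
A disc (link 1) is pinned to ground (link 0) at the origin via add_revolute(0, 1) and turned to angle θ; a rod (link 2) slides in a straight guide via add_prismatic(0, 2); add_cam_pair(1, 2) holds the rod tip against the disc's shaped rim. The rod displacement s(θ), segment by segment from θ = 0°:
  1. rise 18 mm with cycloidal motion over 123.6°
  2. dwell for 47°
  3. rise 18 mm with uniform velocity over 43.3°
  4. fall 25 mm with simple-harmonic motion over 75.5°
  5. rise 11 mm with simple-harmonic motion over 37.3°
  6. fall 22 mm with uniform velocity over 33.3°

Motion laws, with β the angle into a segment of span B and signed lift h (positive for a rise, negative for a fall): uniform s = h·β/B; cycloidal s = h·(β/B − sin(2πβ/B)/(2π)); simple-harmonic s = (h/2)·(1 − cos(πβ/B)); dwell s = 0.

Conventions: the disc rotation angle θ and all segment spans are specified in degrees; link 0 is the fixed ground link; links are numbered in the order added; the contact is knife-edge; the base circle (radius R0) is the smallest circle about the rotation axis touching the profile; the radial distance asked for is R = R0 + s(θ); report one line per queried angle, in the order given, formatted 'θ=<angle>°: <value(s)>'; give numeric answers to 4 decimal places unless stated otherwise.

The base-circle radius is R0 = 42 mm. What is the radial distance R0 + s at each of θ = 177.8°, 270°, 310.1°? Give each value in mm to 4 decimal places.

segment 1 (0° to 123.6°, cycloidal, h = 18) is passed completely: s = 0.0000 + (18) = 18.0000
segment 2 (123.6° to 170.6°, dwell): s unchanged at 18.0000
θ = 177.8° falls in segment 3 (170.6° to 213.9°, uniform, h = 18): β = 177.8 − 170.6 = 7.2°, B = 43.3°; Δs = 18·7.2/43.3 = 2.9931; s = 18.0000 + 2.9931 = 20.9931
segment 3 (170.6° to 213.9°, uniform, h = 18) is passed completely: s = 18.0000 + (18) = 36.0000
θ = 270° falls in segment 4 (213.9° to 289.4°, simple-harmonic, h = -25): β = 270 − 213.9 = 56.1°, B = 75.5°; Δs = -25/2·(1 − cos(π·0.7430)) = -21.1437; s = 36.0000 − 21.1437 = 14.8563
segment 4 (213.9° to 289.4°, simple-harmonic, h = -25) is passed completely: s = 36.0000 + (-25) = 11.0000
θ = 310.1° falls in segment 5 (289.4° to 326.7°, simple-harmonic, h = 11): β = 310.1 − 289.4 = 20.7°, B = 37.3°; Δs = 11/2·(1 − cos(π·0.5550)) = 6.4449; s = 11.0000 + 6.4449 = 17.4449
θ=177.8°: R = R0 + s = 42 + 20.9931 = 62.9931
θ=270°: R = R0 + s = 42 + 14.8563 = 56.8563
θ=310.1°: R = R0 + s = 42 + 17.4449 = 59.4449

θ=177.8°: 62.9931
θ=270°: 56.8563
θ=310.1°: 59.4449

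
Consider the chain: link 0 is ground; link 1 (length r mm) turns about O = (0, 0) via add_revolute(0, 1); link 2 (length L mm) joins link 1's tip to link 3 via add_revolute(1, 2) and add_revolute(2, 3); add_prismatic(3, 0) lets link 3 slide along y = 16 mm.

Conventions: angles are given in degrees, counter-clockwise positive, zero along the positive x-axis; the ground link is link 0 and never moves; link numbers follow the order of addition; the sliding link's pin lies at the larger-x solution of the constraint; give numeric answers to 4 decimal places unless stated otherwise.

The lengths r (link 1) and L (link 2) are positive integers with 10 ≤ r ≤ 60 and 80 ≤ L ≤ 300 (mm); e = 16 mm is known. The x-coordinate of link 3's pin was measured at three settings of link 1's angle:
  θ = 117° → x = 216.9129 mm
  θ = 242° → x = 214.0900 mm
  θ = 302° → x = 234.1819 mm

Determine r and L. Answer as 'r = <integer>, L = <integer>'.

constraint per measurement: (x − r cos θ)² + (r sin θ − e)² = L²
subtracting the θ₁ and θ₂ equations cancels the r² and L² terms:
r = (x₁² − x₂²) / (2[(x₁cos θ₁ + e sin θ₁) − (x₂cos θ₂ + e sin θ₂)]) = 20.0006 → r = 20
L² = (x₁ − r cos θ₁)² + (r sin θ₁ − e)² = 51076.0178 → L = 226.0000 → L = 226
check at θ₃=302°: x = 234.1819 (printed 234.1819) ✓

r = 20, L = 226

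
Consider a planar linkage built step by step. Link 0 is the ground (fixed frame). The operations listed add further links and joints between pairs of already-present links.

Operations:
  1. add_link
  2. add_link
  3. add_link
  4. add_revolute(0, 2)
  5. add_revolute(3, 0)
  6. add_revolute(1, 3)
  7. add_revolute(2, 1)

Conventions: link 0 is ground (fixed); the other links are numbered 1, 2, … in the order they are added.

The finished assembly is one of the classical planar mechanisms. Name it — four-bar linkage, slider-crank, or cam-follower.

links: 4 (incl. ground); joints: 4 revolute, 0 prismatic, 0 higher (cam) pair, forming one closed loop
4 links in a single 4R loop → four-bar linkage

four-bar linkage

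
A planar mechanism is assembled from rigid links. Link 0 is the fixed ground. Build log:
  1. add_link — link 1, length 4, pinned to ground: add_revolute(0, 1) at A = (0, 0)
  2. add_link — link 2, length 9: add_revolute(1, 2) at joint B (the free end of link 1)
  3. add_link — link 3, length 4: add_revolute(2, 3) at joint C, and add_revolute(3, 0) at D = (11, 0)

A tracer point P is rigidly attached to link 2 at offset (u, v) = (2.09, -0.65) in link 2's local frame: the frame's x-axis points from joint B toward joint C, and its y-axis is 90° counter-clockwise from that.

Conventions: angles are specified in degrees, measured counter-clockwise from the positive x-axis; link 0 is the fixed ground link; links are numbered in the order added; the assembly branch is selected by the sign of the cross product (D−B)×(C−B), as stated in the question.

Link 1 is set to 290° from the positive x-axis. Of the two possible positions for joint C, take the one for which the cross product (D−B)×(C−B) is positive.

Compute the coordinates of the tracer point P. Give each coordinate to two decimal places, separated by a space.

A=(0,0), D=(11.00,0)
B = A + 4.00·(cos290°, sin290°) = (1.3681, -3.7588)
|BD| = 10.3394
circle(B,9.00) ∩ circle(D,4.00): a=8.3130, h=3.4488
  candidates: C₊=(7.8585,2.4761) cross=35.658; C₋=(10.3661,-3.9494) cross=-35.658
  branch + wants cross > 0 → take C=(7.8585,2.4761) (cross=35.658)
ex = (C−B)/|BC| = (0.7212,0.6928); ey = (-0.6928,0.7212)
P = B + 2.09·ex + -0.65·ey = (3.3256,-2.7796)

3.33 -2.78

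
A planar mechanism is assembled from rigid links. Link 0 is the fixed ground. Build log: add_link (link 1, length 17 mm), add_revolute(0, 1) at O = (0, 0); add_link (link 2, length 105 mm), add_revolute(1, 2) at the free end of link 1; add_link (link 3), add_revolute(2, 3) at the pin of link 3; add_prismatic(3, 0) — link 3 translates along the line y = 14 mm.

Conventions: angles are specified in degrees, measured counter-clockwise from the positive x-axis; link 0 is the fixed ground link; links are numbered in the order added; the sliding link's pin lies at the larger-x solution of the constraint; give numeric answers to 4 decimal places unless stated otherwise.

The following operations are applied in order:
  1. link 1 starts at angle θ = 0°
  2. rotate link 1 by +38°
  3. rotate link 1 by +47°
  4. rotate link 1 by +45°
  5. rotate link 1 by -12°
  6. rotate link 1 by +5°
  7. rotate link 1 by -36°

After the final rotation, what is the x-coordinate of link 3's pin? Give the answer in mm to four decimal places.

geometry: r = 17 mm, L = 105 mm, e = 14 mm; θ starts at 0°
rotate link 1 by +38°: θ ← 0° +38° = 38°
rotate link 1 by +47°: θ ← 38° +47° = 85°
rotate link 1 by +45°: θ ← 85° +45° = 130°
rotate link 1 by -12°: θ ← 130° -12° = 118°
rotate link 1 by +5°: θ ← 118° +5° = 123°
rotate link 1 by -36°: θ ← 123° -36° = 87°
crank pin P = (r cos θ, r sin θ) = (0.889711, 16.976702)
h = r sin θ − e = 16.976702 − 14 = 2.976702
x = r cos θ + √(L² − h²) = 0.889711 + 104.957797 = 105.847509

105.8475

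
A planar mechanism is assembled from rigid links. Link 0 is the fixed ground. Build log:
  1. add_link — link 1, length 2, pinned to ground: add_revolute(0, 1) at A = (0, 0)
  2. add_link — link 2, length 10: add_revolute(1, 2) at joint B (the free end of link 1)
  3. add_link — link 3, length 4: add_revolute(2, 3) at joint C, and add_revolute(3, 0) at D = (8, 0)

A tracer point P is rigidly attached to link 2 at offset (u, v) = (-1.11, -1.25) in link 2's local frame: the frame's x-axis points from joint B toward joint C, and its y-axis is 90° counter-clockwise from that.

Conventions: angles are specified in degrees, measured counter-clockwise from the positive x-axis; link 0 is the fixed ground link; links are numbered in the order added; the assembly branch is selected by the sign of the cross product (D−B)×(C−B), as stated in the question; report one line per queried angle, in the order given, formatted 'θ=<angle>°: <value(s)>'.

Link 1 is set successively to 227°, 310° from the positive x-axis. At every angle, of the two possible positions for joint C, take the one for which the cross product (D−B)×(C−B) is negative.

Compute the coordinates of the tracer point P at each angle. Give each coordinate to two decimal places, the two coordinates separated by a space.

A=(0,0), D=(8.00,0)
θ=227°: B = A + 2.00·(cos227°, sin227°) = (-1.3640, -1.4627)
θ=227°: |BD| = 9.4775
θ=227°: circle(B,10.00) ∩ circle(D,4.00): a=9.1703, h=3.9882
θ=227°:   candidates: C₊=(7.0809,3.8930) cross=37.798; C₋=(8.3119,-3.9878) cross=-37.798
θ=227°:   branch - wants cross < 0 → take C=(8.3119,-3.9878) (cross=-37.798)
θ=227°: ex = (C−B)/|BC| = (0.9676,-0.2525); ey = (0.2525,0.9676)
θ=227°: P = B + -1.11·ex + -1.25·ey = (-2.7537,-2.3919)
θ=310°: B = A + 2.00·(cos310°, sin310°) = (1.2856, -1.5321)
θ=310°: |BD| = 6.8870
θ=310°: circle(B,10.00) ∩ circle(D,4.00): a=9.5419, h=2.9919
θ=310°:   candidates: C₊=(9.9228,3.5075) cross=20.605; C₋=(11.2540,-2.3263) cross=-20.605
θ=310°:   branch - wants cross < 0 → take C=(11.2540,-2.3263) (cross=-20.605)
θ=310°: ex = (C−B)/|BC| = (0.9968,-0.0794); ey = (0.0794,0.9968)
θ=310°: P = B + -1.11·ex + -1.25·ey = (0.0798,-2.6900)

θ=227°: -2.75 -2.39
θ=310°: 0.08 -2.69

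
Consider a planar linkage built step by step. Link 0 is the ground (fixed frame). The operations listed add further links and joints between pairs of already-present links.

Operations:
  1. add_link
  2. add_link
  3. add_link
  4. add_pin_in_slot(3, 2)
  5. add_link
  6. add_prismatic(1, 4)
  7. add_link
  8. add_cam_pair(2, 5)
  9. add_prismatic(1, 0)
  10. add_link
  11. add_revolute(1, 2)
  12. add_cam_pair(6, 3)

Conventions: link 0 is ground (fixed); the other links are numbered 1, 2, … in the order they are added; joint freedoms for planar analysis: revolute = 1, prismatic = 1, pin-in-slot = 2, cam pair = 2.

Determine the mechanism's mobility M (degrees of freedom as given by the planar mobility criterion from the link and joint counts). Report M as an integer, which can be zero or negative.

ground; <1,0,0>
#1 <2,0,0>
#2 <3,0,0>
#3 <4,0,0>
PS:3↔2 J2 <4,0,1>
#4 <5,0,1>
P:1↔4 J1 <5,1,1>
#5 <6,1,1>
C:2↔5 J2 <6,1,2>
P:1↔0 J1 <6,2,2>
#6 <7,2,2>
R:1↔2 J1 <7,3,2>
C:6↔3 J2 <7,3,3>
3×6 − 2×3 − 1×3 = 9

M = 9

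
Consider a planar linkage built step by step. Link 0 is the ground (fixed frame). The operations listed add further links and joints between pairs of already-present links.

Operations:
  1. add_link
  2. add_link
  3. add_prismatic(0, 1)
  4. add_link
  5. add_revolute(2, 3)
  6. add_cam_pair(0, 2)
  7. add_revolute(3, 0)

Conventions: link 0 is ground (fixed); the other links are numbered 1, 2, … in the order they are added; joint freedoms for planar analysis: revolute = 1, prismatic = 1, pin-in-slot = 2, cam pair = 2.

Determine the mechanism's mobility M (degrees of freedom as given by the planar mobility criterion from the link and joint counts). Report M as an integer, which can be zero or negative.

link 0 = ground. State L|J1|J2 = 1|0|0
+link1  2|0|0
+link2  3|0|0
P(0,1) f=1→J1  3|1|0
+link3  4|1|0
R(2,3) f=1→J1  4|2|0
C(0,2) f=2→J2  4|2|1
R(3,0) f=1→J1  4|3|1
M = 3(4−1)−2·3−1 = 9−6−1 = 2

M = 2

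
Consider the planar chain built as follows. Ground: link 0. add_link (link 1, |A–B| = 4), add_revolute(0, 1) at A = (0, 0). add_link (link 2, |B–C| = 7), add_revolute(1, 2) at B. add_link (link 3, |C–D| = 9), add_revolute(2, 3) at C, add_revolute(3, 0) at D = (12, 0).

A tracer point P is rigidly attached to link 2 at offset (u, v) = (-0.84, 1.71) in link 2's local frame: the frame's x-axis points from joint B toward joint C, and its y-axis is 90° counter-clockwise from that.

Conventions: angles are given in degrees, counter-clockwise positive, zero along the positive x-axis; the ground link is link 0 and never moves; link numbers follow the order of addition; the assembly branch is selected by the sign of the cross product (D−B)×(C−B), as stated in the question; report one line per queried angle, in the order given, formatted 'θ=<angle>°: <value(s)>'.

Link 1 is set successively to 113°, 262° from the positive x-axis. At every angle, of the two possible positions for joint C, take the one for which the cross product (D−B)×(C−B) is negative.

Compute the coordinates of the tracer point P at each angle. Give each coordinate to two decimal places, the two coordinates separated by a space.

A=(0,0), D=(12.00,0)
θ=113°: B = A + 4.00·(cos113°, sin113°) = (-1.5629, 3.6820)
θ=113°: |BD| = 14.0538
θ=113°: circle(B,7.00) ∩ circle(D,9.00): a=5.8884, h=3.7850
θ=113°:   candidates: C₊=(5.1115,5.7921) cross=53.194; C₋=(3.1282,-1.5135) cross=-53.194
θ=113°:   branch - wants cross < 0 → take C=(3.1282,-1.5135) (cross=-53.194)
θ=113°: ex = (C−B)/|BC| = (0.6702,-0.7422); ey = (0.7422,0.6702)
θ=113°: P = B + -0.84·ex + 1.71·ey = (-0.8567,5.4515)
θ=262°: B = A + 4.00·(cos262°, sin262°) = (-0.5567, -3.9611)
θ=262°: |BD| = 13.1666
θ=262°: circle(B,7.00) ∩ circle(D,9.00): a=5.3681, h=4.4926
θ=262°:   candidates: C₊=(3.2112,1.9383) cross=59.152; C₋=(5.9143,-6.6306) cross=-59.152
θ=262°:   branch - wants cross < 0 → take C=(5.9143,-6.6306) (cross=-59.152)
θ=262°: ex = (C−B)/|BC| = (0.9244,-0.3814); ey = (0.3814,0.9244)
θ=262°: P = B + -0.84·ex + 1.71·ey = (-0.6811,-2.0600)

θ=113°: -0.86 5.45
θ=262°: -0.68 -2.06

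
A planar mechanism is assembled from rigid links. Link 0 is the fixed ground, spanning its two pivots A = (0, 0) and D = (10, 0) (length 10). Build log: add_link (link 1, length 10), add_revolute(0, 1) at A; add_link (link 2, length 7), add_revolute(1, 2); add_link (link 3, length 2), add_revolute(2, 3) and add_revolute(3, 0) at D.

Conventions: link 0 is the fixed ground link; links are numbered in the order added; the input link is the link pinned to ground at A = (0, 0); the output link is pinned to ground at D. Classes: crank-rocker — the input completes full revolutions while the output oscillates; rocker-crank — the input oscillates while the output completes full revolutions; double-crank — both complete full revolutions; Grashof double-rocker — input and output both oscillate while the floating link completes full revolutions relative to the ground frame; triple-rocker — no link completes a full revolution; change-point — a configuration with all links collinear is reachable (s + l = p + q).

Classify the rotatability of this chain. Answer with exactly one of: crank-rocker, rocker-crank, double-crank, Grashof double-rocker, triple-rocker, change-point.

lengths: ground=10, input=10, coupler=7, output=2
sorted: s=2 (shortest), l=10 (longest), p+q=17
s + l = 12 vs p + q = 17
s + l < p + q (Grashof) with shortest = output link → rocker-crank

rocker-crank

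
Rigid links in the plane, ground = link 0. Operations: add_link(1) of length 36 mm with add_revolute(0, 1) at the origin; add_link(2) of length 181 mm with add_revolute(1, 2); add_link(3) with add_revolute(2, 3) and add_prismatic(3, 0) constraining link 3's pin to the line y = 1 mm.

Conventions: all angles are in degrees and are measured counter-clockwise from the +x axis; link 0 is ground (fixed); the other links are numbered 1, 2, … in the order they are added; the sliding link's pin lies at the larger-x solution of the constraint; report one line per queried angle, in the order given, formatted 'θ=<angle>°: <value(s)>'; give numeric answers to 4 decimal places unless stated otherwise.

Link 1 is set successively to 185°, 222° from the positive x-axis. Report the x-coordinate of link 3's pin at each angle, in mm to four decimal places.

geometry: r = 36 mm, L = 181 mm, e = 1 mm
θ=185°: crank pin P = (r cos θ, r sin θ) = (-35.863009, -3.137607)
θ=185°: h = r sin θ − e = -3.137607 − 1 = -4.137607
θ=185°: x = r cos θ + √(L² − h²) = -35.863009 + 180.952702 = 145.089692
θ=222°: crank pin P = (r cos θ, r sin θ) = (-26.753214, -24.088702)
θ=222°: h = r sin θ − e = -24.088702 − 1 = -25.088702
θ=222°: x = r cos θ + √(L² − h²) = -26.753214 + 179.252774 = 152.499560

θ=185°: 145.0897
θ=222°: 152.4996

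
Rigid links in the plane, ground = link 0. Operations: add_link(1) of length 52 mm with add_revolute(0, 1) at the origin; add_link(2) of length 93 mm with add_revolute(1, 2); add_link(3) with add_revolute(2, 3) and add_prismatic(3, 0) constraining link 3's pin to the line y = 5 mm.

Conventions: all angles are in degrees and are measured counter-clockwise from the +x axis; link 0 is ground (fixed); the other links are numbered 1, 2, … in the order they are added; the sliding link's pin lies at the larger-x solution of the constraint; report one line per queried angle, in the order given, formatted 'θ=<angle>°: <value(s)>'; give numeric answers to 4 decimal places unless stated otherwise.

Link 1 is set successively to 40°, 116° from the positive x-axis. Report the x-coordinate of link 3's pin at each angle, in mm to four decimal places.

geometry: r = 52 mm, L = 93 mm, e = 5 mm
θ=40°: crank pin P = (r cos θ, r sin θ) = (39.834311, 33.424956)
θ=40°: h = r sin θ − e = 33.424956 − 5 = 28.424956
θ=40°: x = r cos θ + √(L² − h²) = 39.834311 + 88.549545 = 128.383856
θ=116°: crank pin P = (r cos θ, r sin θ) = (-22.795300, 46.737290)
θ=116°: h = r sin θ − e = 46.737290 − 5 = 41.737290
θ=116°: x = r cos θ + √(L² − h²) = -22.795300 + 83.108355 = 60.313055

θ=40°: 128.3839
θ=116°: 60.3131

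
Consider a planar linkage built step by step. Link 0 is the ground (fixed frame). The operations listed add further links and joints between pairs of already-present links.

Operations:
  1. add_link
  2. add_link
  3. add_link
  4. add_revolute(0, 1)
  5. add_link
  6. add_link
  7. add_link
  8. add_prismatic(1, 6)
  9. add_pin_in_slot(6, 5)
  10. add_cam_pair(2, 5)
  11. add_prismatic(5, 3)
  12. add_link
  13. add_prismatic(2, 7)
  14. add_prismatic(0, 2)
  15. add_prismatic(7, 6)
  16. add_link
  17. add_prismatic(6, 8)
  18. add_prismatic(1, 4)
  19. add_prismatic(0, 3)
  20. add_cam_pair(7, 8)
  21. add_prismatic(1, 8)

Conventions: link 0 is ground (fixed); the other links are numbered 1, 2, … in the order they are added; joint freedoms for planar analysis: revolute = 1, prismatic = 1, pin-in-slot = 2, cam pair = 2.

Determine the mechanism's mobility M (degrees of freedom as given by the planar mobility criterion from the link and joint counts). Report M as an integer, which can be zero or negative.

ground; <1,0,0>
#1 <2,0,0>
#2 <3,0,0>
#3 <4,0,0>
R:0↔1 J1 <4,1,0>
#4 <5,1,0>
#5 <6,1,0>
#6 <7,1,0>
P:1↔6 J1 <7,2,0>
PS:6↔5 J2 <7,2,1>
C:2↔5 J2 <7,2,2>
P:5↔3 J1 <7,3,2>
#7 <8,3,2>
P:2↔7 J1 <8,4,2>
P:0↔2 J1 <8,5,2>
P:7↔6 J1 <8,6,2>
#8 <9,6,2>
P:6↔8 J1 <9,7,2>
P:1↔4 J1 <9,8,2>
P:0↔3 J1 <9,9,2>
C:7↔8 J2 <9,9,3>
P:1↔8 J1 <9,10,3>
3×8 − 2×10 − 1×3 = 1

M = 1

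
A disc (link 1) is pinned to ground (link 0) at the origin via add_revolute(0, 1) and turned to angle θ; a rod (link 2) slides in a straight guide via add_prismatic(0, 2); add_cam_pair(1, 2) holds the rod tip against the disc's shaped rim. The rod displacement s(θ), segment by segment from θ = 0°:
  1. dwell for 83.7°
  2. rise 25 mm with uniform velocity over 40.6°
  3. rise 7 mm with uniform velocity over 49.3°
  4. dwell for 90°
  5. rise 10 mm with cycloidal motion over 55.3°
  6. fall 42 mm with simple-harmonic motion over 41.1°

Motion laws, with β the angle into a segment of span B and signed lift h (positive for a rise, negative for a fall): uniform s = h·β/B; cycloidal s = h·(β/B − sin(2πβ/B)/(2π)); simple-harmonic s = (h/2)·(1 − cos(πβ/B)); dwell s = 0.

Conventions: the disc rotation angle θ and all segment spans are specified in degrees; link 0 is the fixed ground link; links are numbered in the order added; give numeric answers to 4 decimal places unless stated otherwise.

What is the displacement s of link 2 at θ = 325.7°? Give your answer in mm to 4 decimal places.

segment 1 (0° to 83.7°, dwell): s unchanged at 0.0000
segment 2 (83.7° to 124.3°, uniform, h = 25) is passed completely: s = 0.0000 + (25) = 25.0000
segment 3 (124.3° to 173.6°, uniform, h = 7) is passed completely: s = 25.0000 + (7) = 32.0000
segment 4 (173.6° to 263.6°, dwell): s unchanged at 32.0000
segment 5 (263.6° to 318.9°, cycloidal, h = 10) is passed completely: s = 32.0000 + (10) = 42.0000
θ = 325.7° falls in segment 6 (318.9° to 360°, simple-harmonic, h = -42): β = 325.7 − 318.9 = 6.8°, B = 41.1°; Δs = -42/2·(1 − cos(π·0.1655)) = -2.7735; s = 42.0000 − 2.7735 = 39.2265

39.2265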